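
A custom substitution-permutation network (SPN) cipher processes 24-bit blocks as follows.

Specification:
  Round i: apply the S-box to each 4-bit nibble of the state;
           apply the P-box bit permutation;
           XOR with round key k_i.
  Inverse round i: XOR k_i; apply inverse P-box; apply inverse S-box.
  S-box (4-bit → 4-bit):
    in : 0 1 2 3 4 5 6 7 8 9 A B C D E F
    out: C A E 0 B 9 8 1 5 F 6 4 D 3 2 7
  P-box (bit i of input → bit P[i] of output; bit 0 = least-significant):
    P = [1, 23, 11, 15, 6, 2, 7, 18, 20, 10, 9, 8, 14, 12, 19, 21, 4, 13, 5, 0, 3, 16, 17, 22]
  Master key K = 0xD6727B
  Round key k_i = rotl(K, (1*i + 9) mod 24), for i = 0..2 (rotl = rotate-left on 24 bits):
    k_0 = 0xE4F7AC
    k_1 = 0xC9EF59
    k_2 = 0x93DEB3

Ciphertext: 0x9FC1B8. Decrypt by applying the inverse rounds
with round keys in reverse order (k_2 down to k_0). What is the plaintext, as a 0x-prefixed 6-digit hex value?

s_0 = ciphertext = 0x9FC1B8
s_1 = InvRound(s_0, k_2) = 0x76A268
s_2 = InvRound(s_1, k_1) = 0xACC46A
s_3 = InvRound(s_2, k_0) = 0x6EA0F7

0x6EA0F7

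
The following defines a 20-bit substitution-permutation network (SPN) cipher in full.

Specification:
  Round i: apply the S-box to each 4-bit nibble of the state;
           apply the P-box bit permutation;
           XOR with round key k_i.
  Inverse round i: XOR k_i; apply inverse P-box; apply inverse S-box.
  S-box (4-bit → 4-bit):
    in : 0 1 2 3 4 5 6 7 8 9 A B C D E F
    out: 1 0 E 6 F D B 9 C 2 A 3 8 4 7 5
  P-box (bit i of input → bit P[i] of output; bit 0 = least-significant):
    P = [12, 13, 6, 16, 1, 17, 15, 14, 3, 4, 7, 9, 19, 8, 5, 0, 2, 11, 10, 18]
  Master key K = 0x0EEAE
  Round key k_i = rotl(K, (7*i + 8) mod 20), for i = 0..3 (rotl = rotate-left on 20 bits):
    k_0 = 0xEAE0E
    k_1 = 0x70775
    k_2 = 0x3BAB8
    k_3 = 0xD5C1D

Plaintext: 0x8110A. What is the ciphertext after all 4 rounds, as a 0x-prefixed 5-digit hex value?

s_0 = plaintext = 0x8110A
s_1 = Round(s_0, k_0) = 0xB8A0C
s_2 = Round(s_1, k_1) = 0x60D42
s_3 = Round(s_2, k_2) = 0xC527E
s_4 = Round(s_3, k_3) = 0x12EEE

0x12EEE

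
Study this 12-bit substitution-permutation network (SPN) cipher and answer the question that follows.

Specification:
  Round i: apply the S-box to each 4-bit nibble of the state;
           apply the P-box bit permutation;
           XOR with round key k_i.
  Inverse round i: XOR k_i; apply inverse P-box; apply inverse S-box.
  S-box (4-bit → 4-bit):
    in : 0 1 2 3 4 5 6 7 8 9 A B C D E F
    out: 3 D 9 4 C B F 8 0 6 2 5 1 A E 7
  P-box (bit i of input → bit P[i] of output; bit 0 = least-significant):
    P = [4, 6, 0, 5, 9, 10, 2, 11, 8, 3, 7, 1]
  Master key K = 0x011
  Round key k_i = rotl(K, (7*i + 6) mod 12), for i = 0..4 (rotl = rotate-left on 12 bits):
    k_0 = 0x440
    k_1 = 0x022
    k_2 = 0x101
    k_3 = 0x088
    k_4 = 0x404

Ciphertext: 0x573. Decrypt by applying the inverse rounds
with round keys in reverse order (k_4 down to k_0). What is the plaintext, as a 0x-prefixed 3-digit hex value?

s_0 = ciphertext = 0x573
s_1 = InvRound(s_0, k_4) = 0x236
s_2 = InvRound(s_1, k_3) = 0xEB2
s_3 = InvRound(s_2, k_2) = 0x151
s_4 = InvRound(s_3, k_1) = 0x286
s_5 = InvRound(s_4, k_0) = 0x4FA

0x4FA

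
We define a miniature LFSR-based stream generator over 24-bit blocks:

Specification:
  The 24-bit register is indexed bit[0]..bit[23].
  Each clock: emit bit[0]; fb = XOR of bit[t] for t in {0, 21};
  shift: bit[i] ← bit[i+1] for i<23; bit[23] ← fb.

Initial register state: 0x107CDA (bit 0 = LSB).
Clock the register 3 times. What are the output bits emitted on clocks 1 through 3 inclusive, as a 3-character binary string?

010

reg_0 = 0x107CDA
clock 1: out=0, reg = 0x083E6D
clock 2: out=1, reg = 0x841F36
clock 3: out=0, reg = 0x420F9B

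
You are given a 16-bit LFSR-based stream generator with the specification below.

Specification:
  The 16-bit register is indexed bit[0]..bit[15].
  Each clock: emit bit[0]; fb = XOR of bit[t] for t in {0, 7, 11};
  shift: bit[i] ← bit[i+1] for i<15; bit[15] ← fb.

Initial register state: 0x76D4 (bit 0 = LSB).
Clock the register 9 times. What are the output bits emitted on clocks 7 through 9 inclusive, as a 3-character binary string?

110

reg_0 = 0x76D4
clock 1: out=0, reg = 0xBB6A
clock 2: out=0, reg = 0xDDB5
clock 3: out=1, reg = 0xEEDA
clock 4: out=0, reg = 0x776D
clock 5: out=1, reg = 0xBBB6
clock 6: out=0, reg = 0x5DDB
clock 7: out=1, reg = 0xAEED
clock 8: out=1, reg = 0xD776
clock 9: out=0, reg = 0x6BBB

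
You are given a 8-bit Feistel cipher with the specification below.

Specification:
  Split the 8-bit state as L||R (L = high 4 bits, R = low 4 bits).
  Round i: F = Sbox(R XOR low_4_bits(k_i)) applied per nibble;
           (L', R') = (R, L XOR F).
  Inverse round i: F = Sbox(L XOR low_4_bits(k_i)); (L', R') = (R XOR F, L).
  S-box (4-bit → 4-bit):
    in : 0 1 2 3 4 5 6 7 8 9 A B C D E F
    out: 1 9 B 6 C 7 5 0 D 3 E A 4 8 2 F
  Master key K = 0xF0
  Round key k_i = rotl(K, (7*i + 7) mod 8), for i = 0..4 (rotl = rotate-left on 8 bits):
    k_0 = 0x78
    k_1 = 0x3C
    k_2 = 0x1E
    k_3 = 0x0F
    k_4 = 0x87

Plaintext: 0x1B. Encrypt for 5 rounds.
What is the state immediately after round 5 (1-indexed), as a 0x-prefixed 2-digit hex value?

0x1D

s_0 = plaintext = 0x1B
s_1 = Round(s_0, k_0) = 0xB7
s_2 = Round(s_1, k_1) = 0x71
s_3 = Round(s_2, k_2) = 0x18
s_4 = Round(s_3, k_3) = 0x81
s_5 = Round(s_4, k_4) = 0x1D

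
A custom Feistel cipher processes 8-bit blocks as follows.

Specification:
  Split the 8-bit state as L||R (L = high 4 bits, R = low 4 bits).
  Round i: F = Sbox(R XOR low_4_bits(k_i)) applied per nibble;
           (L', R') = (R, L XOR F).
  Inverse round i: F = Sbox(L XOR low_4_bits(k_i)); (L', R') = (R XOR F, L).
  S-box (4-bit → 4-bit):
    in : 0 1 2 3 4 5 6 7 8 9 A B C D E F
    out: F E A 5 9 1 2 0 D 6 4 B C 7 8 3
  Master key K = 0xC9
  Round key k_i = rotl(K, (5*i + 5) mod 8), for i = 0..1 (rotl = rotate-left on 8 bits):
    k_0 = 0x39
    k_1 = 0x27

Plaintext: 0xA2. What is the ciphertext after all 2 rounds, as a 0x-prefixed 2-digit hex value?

0x10

s_0 = plaintext = 0xA2
s_1 = Round(s_0, k_0) = 0x21
s_2 = Round(s_1, k_1) = 0x10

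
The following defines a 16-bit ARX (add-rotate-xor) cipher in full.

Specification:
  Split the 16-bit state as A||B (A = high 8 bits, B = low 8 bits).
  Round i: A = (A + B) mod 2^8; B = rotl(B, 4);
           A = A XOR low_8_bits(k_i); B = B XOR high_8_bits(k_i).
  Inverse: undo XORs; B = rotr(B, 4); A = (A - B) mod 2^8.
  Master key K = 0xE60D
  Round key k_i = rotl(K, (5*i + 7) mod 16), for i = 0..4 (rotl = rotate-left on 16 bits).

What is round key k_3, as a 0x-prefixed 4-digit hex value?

0x8379

K = 0xE60D
k_0 = rotl(K, (5*0+7) mod 16) = rotl(K, 7) = 0x06F3
k_1 = rotl(K, (5*1+7) mod 16) = rotl(K, 12) = 0xDE60
k_2 = rotl(K, (5*2+7) mod 16) = rotl(K, 1) = 0xCC1B
k_3 = rotl(K, (5*3+7) mod 16) = rotl(K, 6) = 0x8379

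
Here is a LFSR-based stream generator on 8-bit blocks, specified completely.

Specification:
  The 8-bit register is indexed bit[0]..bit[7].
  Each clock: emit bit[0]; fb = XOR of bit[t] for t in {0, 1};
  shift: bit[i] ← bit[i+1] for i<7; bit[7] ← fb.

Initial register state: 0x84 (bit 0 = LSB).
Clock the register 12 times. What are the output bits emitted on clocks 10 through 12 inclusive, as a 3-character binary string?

110

reg_0 = 0x84
clock 1: out=0, reg = 0x42
clock 2: out=0, reg = 0xA1
clock 3: out=1, reg = 0xD0
clock 4: out=0, reg = 0x68
clock 5: out=0, reg = 0x34
clock 6: out=0, reg = 0x1A
clock 7: out=0, reg = 0x8D
clock 8: out=1, reg = 0xC6
clock 9: out=0, reg = 0xE3
clock 10: out=1, reg = 0x71
clock 11: out=1, reg = 0xB8
clock 12: out=0, reg = 0x5C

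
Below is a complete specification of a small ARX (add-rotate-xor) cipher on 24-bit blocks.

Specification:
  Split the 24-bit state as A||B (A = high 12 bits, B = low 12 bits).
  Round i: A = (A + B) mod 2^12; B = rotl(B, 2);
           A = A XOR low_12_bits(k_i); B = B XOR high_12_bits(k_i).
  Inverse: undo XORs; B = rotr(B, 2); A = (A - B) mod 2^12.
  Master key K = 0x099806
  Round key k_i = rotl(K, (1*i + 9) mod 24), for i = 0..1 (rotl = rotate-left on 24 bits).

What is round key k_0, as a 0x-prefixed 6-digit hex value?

0x300C13

K = 0x099806
k_0 = rotl(K, (1*0+9) mod 24) = rotl(K, 9) = 0x300C13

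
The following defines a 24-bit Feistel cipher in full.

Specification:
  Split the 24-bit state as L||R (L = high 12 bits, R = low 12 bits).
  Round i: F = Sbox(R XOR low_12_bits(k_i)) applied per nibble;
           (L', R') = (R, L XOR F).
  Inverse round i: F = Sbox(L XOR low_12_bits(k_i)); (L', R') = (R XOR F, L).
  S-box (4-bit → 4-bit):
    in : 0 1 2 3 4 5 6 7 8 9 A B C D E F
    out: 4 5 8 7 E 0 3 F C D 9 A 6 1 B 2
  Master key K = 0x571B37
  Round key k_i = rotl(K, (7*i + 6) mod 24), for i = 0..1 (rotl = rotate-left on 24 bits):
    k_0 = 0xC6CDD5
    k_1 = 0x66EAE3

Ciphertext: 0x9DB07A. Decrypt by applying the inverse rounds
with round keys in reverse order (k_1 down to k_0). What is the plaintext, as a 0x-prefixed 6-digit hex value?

s_0 = ciphertext = 0x9DB07A
s_1 = InvRound(s_0, k_1) = 0x7069DB
s_2 = InvRound(s_1, k_0) = 0x0CC706

0x0CC706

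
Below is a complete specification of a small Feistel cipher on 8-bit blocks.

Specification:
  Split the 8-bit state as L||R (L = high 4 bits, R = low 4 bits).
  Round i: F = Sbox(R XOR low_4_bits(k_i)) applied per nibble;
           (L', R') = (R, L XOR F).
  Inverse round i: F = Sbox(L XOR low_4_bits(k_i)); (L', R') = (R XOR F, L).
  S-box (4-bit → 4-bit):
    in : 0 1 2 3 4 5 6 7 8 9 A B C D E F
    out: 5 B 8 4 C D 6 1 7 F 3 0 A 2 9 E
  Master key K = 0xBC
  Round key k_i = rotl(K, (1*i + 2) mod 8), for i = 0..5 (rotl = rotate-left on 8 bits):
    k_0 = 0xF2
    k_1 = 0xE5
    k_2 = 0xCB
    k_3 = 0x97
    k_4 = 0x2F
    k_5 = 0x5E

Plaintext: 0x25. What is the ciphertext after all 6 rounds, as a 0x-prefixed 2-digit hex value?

s_0 = plaintext = 0x25
s_1 = Round(s_0, k_0) = 0x53
s_2 = Round(s_1, k_1) = 0x33
s_3 = Round(s_2, k_2) = 0x34
s_4 = Round(s_3, k_3) = 0x47
s_5 = Round(s_4, k_4) = 0x73
s_6 = Round(s_5, k_5) = 0x35

0x35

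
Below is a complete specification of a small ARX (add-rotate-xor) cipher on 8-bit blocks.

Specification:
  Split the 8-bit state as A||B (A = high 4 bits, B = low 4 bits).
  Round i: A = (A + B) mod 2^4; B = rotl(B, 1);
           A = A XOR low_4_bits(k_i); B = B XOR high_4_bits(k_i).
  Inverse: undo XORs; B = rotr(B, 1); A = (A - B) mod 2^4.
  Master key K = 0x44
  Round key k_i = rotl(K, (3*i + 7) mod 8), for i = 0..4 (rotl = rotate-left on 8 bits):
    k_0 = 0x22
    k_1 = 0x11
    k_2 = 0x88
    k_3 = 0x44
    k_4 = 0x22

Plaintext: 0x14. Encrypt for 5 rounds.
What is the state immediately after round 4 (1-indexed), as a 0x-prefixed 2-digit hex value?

0x84

s_0 = plaintext = 0x14
s_1 = Round(s_0, k_0) = 0x7A
s_2 = Round(s_1, k_1) = 0x04
s_3 = Round(s_2, k_2) = 0xC0
s_4 = Round(s_3, k_3) = 0x84
s_5 = Round(s_4, k_4) = 0xEA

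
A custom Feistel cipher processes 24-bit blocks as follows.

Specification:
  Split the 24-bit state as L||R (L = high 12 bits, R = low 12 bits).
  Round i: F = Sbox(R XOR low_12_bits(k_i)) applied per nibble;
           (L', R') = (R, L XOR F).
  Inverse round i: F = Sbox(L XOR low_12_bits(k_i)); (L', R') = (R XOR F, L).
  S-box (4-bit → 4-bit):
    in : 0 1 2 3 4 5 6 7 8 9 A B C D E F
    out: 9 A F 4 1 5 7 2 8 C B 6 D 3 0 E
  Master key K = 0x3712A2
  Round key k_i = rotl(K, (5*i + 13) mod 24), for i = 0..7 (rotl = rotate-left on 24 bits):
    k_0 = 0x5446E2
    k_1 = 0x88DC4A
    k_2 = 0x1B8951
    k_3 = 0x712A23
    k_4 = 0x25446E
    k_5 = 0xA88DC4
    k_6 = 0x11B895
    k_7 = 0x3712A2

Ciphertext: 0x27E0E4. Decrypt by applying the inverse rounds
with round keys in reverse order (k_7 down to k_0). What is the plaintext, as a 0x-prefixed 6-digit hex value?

s_0 = ciphertext = 0x27E0E4
s_1 = InvRound(s_0, k_7) = 0x9D927E
s_2 = InvRound(s_1, k_6) = 0x8639D9
s_3 = InvRound(s_2, k_5) = 0xC6B863
s_4 = InvRound(s_3, k_4) = 0x0F6C6B
s_5 = InvRound(s_4, k_3) = 0x75E0F6
s_6 = InvRound(s_5, k_2) = 0x06875E
s_7 = InvRound(s_6, k_1) = 0xAA1068
s_8 = InvRound(s_7, k_0) = 0xD7CAA1

0xD7CAA1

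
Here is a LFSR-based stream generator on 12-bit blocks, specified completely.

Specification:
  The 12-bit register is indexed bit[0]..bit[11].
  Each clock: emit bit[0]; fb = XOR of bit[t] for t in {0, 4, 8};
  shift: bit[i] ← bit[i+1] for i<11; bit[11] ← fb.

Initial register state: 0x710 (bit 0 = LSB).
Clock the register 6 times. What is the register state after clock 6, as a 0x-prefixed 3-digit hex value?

reg_0 = 0x710
clock 1: out=0, reg = 0x388
clock 2: out=0, reg = 0x9C4
clock 3: out=0, reg = 0xCE2
clock 4: out=0, reg = 0x671
clock 5: out=1, reg = 0x338
clock 6: out=0, reg = 0x19C

0x19C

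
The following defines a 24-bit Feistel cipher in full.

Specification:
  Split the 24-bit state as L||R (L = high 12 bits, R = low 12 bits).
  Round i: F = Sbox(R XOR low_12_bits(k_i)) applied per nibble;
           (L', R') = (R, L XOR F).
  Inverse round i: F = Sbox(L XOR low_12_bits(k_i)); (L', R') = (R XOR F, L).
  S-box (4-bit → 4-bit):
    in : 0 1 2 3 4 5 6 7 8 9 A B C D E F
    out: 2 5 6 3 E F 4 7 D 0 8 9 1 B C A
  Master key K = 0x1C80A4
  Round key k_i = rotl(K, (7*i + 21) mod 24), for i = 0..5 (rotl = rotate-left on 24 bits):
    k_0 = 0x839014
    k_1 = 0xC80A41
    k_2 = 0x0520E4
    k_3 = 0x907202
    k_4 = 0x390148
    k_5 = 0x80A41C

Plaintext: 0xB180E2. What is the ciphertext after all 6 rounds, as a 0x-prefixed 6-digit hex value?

s_0 = plaintext = 0xB180E2
s_1 = Round(s_0, k_0) = 0x0E29BC
s_2 = Round(s_1, k_1) = 0x9BC349
s_3 = Round(s_2, k_2) = 0x349A37
s_4 = Round(s_3, k_3) = 0xA37E76
s_5 = Round(s_4, k_4) = 0xE7600B
s_6 = Round(s_5, k_5) = 0x00B021

0x00B021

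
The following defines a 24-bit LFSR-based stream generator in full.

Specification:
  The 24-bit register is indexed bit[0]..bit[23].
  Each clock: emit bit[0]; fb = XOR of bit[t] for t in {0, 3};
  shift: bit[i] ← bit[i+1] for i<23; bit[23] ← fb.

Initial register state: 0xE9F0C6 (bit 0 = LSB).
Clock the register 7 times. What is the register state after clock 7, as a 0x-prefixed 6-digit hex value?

reg_0 = 0xE9F0C6
clock 1: out=0, reg = 0x74F863
clock 2: out=1, reg = 0xBA7C31
clock 3: out=1, reg = 0xDD3E18
clock 4: out=0, reg = 0xEE9F0C
clock 5: out=0, reg = 0xF74F86
clock 6: out=0, reg = 0x7BA7C3
clock 7: out=1, reg = 0xBDD3E1

0xBDD3E1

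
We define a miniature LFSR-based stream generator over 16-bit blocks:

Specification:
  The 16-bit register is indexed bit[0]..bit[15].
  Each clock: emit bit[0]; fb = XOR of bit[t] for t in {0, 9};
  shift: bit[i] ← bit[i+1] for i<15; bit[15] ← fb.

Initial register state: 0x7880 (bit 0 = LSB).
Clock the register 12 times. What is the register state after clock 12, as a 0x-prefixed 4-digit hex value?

reg_0 = 0x7880
clock 1: out=0, reg = 0x3C40
clock 2: out=0, reg = 0x1E20
clock 3: out=0, reg = 0x8F10
clock 4: out=0, reg = 0xC788
clock 5: out=0, reg = 0xE3C4
clock 6: out=0, reg = 0xF1E2
clock 7: out=0, reg = 0x78F1
clock 8: out=1, reg = 0xBC78
clock 9: out=0, reg = 0x5E3C
clock 10: out=0, reg = 0xAF1E
clock 11: out=0, reg = 0xD78F
clock 12: out=1, reg = 0x6BC7

0x6BC7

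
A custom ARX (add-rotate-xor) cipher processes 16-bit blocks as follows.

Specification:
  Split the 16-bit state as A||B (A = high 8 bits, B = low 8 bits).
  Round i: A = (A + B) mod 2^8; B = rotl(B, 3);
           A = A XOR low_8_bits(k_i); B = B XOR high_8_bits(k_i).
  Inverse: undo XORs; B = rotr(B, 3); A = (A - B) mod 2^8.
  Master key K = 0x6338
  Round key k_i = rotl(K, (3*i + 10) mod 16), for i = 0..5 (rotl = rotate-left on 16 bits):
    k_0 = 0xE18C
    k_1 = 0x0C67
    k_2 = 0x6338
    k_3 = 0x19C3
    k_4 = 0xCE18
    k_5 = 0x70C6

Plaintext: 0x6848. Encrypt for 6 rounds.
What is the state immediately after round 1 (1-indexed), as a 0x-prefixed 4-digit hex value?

s_0 = plaintext = 0x6848
s_1 = Round(s_0, k_0) = 0x3CA3
s_2 = Round(s_1, k_1) = 0xB811
s_3 = Round(s_2, k_2) = 0xF1EB
s_4 = Round(s_3, k_3) = 0x1F46
s_5 = Round(s_4, k_4) = 0x7DFC
s_6 = Round(s_5, k_5) = 0xBF97

0x3CA3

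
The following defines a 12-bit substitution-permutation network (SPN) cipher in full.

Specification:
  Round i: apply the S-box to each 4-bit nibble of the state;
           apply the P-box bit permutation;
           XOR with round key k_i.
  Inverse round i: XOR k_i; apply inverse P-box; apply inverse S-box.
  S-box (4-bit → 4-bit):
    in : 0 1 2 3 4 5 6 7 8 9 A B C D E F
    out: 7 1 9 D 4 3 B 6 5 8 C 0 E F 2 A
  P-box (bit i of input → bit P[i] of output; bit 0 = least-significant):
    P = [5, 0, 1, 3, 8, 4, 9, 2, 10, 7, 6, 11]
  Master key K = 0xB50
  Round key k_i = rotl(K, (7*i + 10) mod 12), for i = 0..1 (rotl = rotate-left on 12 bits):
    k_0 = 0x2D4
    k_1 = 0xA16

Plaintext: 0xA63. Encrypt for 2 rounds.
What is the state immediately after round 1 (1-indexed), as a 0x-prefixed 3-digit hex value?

0xBAA

s_0 = plaintext = 0xA63
s_1 = Round(s_0, k_0) = 0xBAA
s_2 = Round(s_1, k_1) = 0x818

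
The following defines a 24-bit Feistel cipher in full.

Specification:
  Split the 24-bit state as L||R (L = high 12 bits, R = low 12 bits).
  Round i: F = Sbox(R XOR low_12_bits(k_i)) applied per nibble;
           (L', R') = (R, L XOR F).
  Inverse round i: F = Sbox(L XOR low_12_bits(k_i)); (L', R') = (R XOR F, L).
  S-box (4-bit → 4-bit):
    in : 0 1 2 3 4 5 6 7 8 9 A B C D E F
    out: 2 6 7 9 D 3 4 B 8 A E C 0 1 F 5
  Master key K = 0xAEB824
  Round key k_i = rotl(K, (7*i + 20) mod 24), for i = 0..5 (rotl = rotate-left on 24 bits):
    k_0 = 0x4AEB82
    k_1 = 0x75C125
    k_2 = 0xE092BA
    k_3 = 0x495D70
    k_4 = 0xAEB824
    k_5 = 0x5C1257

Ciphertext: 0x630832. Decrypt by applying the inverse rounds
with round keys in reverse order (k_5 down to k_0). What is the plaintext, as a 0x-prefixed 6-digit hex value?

s_0 = ciphertext = 0x630832
s_1 = InvRound(s_0, k_5) = 0x579630
s_2 = InvRound(s_1, k_4) = 0x701579
s_3 = InvRound(s_2, k_3) = 0xBCF701
s_4 = InvRound(s_3, k_2) = 0xDB2BCF
s_5 = InvRound(s_4, k_1) = 0xB64DB2
s_6 = InvRound(s_5, k_0) = 0xF46B64

0xF46B64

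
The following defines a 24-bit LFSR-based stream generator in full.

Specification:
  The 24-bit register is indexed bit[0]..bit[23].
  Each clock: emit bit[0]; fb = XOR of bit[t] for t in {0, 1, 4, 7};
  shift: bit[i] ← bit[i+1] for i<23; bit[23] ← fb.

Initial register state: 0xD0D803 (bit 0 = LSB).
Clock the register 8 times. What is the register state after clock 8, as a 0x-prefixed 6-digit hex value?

reg_0 = 0xD0D803
clock 1: out=1, reg = 0x686C01
clock 2: out=1, reg = 0xB43600
clock 3: out=0, reg = 0x5A1B00
clock 4: out=0, reg = 0x2D0D80
clock 5: out=0, reg = 0x9686C0
clock 6: out=0, reg = 0xCB4360
clock 7: out=0, reg = 0x65A1B0
clock 8: out=0, reg = 0x32D0D8

0x32D0D8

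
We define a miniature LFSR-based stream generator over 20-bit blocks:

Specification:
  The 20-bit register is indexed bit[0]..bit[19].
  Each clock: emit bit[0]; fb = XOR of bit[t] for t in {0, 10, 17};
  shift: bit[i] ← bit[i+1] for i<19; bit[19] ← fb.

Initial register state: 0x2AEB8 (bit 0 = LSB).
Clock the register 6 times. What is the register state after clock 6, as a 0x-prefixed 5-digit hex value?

reg_0 = 0x2AEB8
clock 1: out=0, reg = 0x1575C
clock 2: out=0, reg = 0x8ABAE
clock 3: out=0, reg = 0x455D7
clock 4: out=1, reg = 0x22AEB
clock 5: out=1, reg = 0x11575
clock 6: out=1, reg = 0x08ABA

0x08ABA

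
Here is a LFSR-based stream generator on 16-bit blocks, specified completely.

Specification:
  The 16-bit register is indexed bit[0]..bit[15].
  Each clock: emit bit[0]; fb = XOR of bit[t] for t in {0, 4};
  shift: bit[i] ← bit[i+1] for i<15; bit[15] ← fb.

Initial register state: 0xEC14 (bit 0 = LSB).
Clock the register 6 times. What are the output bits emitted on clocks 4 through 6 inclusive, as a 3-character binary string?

010

reg_0 = 0xEC14
clock 1: out=0, reg = 0xF60A
clock 2: out=0, reg = 0x7B05
clock 3: out=1, reg = 0xBD82
clock 4: out=0, reg = 0x5EC1
clock 5: out=1, reg = 0xAF60
clock 6: out=0, reg = 0x57B0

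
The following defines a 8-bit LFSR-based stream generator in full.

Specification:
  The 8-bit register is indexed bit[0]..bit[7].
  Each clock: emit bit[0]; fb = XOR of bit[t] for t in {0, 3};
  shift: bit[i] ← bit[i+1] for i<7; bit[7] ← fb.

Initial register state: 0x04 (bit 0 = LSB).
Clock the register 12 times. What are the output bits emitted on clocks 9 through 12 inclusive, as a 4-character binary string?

reg_0 = 0x04
clock 1: out=0, reg = 0x02
clock 2: out=0, reg = 0x01
clock 3: out=1, reg = 0x80
clock 4: out=0, reg = 0x40
clock 5: out=0, reg = 0x20
clock 6: out=0, reg = 0x10
clock 7: out=0, reg = 0x08
clock 8: out=0, reg = 0x84
clock 9: out=0, reg = 0x42
clock 10: out=0, reg = 0x21
clock 11: out=1, reg = 0x90
clock 12: out=0, reg = 0x48

0010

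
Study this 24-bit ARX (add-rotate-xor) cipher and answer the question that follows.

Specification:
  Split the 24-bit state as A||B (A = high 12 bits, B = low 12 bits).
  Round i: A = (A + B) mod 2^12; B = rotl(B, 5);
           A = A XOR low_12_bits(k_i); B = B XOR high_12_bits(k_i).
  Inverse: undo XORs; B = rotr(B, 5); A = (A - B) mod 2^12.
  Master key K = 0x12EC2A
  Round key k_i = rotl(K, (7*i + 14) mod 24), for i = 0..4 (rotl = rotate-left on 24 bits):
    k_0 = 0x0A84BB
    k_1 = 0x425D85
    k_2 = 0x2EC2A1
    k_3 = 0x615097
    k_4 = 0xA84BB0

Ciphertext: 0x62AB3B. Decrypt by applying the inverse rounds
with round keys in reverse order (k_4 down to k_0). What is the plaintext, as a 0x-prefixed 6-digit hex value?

s_0 = ciphertext = 0x62AB3B
s_1 = InvRound(s_0, k_4) = 0xE0DF8D
s_2 = InvRound(s_1, k_3) = 0x24EC4C
s_3 = InvRound(s_2, k_2) = 0x07A075
s_4 = InvRound(s_3, k_1) = 0x5DD822
s_5 = InvRound(s_4, k_0) = 0xC22544

0xC22544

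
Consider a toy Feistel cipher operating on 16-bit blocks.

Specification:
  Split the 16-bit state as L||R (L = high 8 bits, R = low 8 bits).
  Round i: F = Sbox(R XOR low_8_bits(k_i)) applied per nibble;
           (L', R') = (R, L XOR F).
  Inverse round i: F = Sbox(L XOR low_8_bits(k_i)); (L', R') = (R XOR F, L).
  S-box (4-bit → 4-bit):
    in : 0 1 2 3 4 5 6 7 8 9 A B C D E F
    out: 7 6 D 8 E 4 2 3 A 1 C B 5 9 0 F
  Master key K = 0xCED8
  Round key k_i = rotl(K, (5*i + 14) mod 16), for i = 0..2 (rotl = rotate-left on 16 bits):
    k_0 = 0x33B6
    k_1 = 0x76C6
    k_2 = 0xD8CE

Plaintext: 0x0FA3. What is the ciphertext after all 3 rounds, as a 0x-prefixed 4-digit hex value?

s_0 = plaintext = 0x0FA3
s_1 = Round(s_0, k_0) = 0xA36B
s_2 = Round(s_1, k_1) = 0x6B6A
s_3 = Round(s_2, k_2) = 0x6AA5

0x6AA5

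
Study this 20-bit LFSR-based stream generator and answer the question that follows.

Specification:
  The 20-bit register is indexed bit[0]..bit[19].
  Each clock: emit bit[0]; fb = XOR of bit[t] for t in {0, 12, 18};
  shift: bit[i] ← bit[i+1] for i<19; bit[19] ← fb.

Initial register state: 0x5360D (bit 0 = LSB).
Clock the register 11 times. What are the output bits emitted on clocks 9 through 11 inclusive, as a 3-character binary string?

011

reg_0 = 0x5360D
clock 1: out=1, reg = 0xA9B06
clock 2: out=0, reg = 0xD4D83
clock 3: out=1, reg = 0x6A6C1
clock 4: out=1, reg = 0x35360
clock 5: out=0, reg = 0x9A9B0
clock 6: out=0, reg = 0x4D4D8
clock 7: out=0, reg = 0x26A6C
clock 8: out=0, reg = 0x13536
clock 9: out=0, reg = 0x89A9B
clock 10: out=1, reg = 0x44D4D
clock 11: out=1, reg = 0x226A6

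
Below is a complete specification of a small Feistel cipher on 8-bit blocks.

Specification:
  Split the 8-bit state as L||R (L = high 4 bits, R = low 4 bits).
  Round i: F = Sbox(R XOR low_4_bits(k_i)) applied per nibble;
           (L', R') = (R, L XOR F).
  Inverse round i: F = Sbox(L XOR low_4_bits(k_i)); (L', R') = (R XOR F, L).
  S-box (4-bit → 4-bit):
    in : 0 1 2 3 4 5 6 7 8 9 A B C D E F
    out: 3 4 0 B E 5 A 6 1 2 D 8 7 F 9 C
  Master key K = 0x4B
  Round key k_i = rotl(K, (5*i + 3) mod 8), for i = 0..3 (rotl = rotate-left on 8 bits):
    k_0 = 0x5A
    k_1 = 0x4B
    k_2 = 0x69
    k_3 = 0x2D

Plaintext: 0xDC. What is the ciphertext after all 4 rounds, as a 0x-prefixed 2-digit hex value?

0x76

s_0 = plaintext = 0xDC
s_1 = Round(s_0, k_0) = 0xC7
s_2 = Round(s_1, k_1) = 0x7B
s_3 = Round(s_2, k_2) = 0xB7
s_4 = Round(s_3, k_3) = 0x76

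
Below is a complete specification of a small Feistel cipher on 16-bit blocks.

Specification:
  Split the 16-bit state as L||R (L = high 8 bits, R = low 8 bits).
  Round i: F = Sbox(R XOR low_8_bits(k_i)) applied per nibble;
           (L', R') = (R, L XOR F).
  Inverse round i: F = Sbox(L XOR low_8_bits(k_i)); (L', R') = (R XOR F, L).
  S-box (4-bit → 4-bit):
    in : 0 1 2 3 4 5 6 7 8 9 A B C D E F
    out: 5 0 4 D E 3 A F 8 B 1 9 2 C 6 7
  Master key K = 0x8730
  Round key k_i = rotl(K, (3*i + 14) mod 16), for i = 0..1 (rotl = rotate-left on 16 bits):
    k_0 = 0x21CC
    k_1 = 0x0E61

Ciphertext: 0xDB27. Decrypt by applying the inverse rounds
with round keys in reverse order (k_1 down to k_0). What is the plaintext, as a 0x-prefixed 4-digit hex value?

0x2AB6

s_0 = ciphertext = 0xDB27
s_1 = InvRound(s_0, k_1) = 0xB6DB
s_2 = InvRound(s_1, k_0) = 0x2AB6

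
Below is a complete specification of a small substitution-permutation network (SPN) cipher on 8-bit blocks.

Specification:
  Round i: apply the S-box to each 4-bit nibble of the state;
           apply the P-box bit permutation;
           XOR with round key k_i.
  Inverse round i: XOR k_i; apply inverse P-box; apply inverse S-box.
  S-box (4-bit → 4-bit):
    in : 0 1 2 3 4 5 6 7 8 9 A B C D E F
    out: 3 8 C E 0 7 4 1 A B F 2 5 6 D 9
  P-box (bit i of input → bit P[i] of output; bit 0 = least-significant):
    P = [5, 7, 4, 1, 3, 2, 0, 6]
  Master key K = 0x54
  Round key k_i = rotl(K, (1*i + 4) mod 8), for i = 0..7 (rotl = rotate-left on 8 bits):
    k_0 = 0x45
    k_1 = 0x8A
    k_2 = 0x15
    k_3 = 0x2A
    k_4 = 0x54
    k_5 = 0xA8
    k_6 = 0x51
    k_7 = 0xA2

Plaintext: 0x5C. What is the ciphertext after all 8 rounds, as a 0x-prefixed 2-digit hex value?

s_0 = plaintext = 0x5C
s_1 = Round(s_0, k_0) = 0x78
s_2 = Round(s_1, k_1) = 0x00
s_3 = Round(s_2, k_2) = 0xB9
s_4 = Round(s_3, k_3) = 0x8C
s_5 = Round(s_4, k_4) = 0x20
s_6 = Round(s_5, k_5) = 0x49
s_7 = Round(s_6, k_6) = 0xF3
s_8 = Round(s_7, k_7) = 0x78

0x78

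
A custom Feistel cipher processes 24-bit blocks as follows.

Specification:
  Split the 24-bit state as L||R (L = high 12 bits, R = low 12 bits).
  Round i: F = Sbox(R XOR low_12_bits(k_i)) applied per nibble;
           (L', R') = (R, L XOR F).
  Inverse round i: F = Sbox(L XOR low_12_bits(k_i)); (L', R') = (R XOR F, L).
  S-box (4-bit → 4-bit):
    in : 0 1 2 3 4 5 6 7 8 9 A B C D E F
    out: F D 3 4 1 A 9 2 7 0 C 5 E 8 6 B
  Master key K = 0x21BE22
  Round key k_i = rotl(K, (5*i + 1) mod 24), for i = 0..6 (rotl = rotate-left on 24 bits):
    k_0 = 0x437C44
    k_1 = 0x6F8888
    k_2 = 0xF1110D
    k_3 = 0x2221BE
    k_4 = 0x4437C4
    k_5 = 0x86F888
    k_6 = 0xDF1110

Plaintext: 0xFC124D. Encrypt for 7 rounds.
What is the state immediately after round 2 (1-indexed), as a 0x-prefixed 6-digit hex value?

0x931F1D

s_0 = plaintext = 0xFC124D
s_1 = Round(s_0, k_0) = 0x24D931
s_2 = Round(s_1, k_1) = 0x931F1D
s_3 = Round(s_2, k_2) = 0xF1DFEE
s_4 = Round(s_3, k_3) = 0xFEE9B2
s_5 = Round(s_4, k_4) = 0x9B29C7
s_6 = Round(s_5, k_5) = 0x9C74A9
s_7 = Round(s_6, k_6) = 0x4A9397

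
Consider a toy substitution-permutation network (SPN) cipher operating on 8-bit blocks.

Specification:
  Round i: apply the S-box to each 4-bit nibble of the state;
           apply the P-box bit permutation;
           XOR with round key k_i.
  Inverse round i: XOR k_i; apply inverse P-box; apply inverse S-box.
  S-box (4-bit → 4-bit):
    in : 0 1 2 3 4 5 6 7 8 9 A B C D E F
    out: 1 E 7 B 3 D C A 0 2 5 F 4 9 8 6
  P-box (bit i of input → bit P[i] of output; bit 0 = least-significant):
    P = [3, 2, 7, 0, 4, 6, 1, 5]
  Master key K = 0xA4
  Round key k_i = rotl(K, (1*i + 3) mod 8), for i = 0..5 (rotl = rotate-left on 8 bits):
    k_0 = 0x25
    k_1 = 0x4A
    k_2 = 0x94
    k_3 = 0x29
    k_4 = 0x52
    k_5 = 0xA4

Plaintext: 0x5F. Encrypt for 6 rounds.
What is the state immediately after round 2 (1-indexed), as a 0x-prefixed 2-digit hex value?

s_0 = plaintext = 0x5F
s_1 = Round(s_0, k_0) = 0x93
s_2 = Round(s_1, k_1) = 0x07
s_3 = Round(s_2, k_2) = 0x81
s_4 = Round(s_3, k_3) = 0xAC
s_5 = Round(s_4, k_4) = 0xC0
s_6 = Round(s_5, k_5) = 0xAE

0x07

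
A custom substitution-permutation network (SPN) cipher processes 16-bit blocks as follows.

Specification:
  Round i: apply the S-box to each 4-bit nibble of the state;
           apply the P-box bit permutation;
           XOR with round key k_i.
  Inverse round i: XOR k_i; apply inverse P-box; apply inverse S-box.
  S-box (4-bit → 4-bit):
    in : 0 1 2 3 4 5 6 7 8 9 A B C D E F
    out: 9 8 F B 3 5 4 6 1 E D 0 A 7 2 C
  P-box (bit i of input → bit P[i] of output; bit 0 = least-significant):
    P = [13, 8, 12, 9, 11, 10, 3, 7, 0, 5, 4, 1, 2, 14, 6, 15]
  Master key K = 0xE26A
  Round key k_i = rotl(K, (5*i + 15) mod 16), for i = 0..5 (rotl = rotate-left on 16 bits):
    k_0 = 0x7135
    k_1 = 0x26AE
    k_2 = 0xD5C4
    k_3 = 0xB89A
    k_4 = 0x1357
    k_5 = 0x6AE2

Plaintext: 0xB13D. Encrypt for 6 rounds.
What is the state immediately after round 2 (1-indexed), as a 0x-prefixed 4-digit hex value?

s_0 = plaintext = 0xB13D
s_1 = Round(s_0, k_0) = 0x4CB7
s_2 = Round(s_1, k_1) = 0x7788
s_3 = Round(s_2, k_2) = 0xBDB4
s_4 = Round(s_3, k_3) = 0x99AB
s_5 = Round(s_4, k_4) = 0xDBAD
s_6 = Round(s_5, k_5) = 0x132E

0x7788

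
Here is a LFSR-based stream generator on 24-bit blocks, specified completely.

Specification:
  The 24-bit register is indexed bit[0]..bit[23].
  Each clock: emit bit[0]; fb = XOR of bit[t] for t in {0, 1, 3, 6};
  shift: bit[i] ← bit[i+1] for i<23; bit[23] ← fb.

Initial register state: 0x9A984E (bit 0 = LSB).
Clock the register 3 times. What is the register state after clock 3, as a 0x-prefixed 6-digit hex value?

reg_0 = 0x9A984E
clock 1: out=0, reg = 0xCD4C27
clock 2: out=1, reg = 0x66A613
clock 3: out=1, reg = 0x335309

0x335309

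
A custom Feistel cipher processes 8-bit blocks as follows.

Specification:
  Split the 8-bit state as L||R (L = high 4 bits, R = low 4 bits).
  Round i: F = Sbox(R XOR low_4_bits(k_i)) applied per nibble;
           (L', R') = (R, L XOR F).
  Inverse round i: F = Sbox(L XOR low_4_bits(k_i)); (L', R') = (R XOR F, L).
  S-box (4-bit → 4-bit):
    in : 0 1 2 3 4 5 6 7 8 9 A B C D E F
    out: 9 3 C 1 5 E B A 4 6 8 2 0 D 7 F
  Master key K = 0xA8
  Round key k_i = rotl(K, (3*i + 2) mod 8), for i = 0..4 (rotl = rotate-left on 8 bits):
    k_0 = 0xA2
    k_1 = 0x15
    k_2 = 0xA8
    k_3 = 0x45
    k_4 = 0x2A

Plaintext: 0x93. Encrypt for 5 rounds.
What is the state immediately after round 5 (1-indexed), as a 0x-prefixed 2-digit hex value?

0x48

s_0 = plaintext = 0x93
s_1 = Round(s_0, k_0) = 0x3A
s_2 = Round(s_1, k_1) = 0xAC
s_3 = Round(s_2, k_2) = 0xCF
s_4 = Round(s_3, k_3) = 0xF4
s_5 = Round(s_4, k_4) = 0x48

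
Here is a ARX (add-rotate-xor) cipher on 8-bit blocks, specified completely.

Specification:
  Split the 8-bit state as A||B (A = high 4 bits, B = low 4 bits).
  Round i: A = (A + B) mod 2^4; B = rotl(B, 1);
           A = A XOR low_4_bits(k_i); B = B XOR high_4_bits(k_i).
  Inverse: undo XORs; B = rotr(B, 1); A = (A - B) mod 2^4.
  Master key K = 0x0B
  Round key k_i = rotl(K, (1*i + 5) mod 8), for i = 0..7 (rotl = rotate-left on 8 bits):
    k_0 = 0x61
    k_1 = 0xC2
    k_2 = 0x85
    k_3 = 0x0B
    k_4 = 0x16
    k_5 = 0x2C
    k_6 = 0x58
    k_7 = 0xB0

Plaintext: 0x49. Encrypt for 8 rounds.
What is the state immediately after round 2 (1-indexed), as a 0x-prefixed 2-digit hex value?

s_0 = plaintext = 0x49
s_1 = Round(s_0, k_0) = 0xC5
s_2 = Round(s_1, k_1) = 0x36
s_3 = Round(s_2, k_2) = 0xC4
s_4 = Round(s_3, k_3) = 0xB8
s_5 = Round(s_4, k_4) = 0x50
s_6 = Round(s_5, k_5) = 0x92
s_7 = Round(s_6, k_6) = 0x31
s_8 = Round(s_7, k_7) = 0x49

0x36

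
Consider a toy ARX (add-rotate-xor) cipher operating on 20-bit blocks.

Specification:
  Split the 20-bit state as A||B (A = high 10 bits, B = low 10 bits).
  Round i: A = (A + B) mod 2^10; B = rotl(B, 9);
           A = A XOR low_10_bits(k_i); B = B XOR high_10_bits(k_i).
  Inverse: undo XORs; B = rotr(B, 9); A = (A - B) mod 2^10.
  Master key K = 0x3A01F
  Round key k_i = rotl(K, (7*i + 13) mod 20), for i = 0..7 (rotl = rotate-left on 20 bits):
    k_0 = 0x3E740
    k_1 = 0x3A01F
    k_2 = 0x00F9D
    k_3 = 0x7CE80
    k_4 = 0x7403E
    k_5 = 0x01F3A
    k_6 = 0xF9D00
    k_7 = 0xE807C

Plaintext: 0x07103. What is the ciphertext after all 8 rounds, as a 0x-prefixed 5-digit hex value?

s_0 = plaintext = 0x07103
s_1 = Round(s_0, k_0) = 0x97E78
s_2 = Round(s_1, k_1) = 0x321D4
s_3 = Round(s_2, k_2) = 0x404E9
s_4 = Round(s_3, k_3) = 0xDAB87
s_5 = Round(s_4, k_4) = 0xB3E13
s_6 = Round(s_5, k_5) = 0xF630E
s_7 = Round(s_6, k_6) = 0xF9A60
s_8 = Round(s_7, k_7) = 0x8EA90

0x8EA90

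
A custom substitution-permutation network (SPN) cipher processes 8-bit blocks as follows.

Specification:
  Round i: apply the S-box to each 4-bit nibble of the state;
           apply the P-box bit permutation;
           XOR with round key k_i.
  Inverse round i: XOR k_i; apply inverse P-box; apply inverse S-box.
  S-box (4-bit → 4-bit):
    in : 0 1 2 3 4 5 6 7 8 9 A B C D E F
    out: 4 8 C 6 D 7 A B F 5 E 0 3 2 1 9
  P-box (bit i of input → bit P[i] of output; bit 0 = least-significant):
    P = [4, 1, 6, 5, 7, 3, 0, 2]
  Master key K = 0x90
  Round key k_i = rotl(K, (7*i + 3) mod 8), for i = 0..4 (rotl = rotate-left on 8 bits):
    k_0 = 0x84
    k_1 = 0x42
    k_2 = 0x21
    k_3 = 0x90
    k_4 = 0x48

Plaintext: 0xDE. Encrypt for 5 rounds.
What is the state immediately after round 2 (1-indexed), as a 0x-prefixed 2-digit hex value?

0xD1

s_0 = plaintext = 0xDE
s_1 = Round(s_0, k_0) = 0x9C
s_2 = Round(s_1, k_1) = 0xD1
s_3 = Round(s_2, k_2) = 0x09
s_4 = Round(s_3, k_3) = 0xC1
s_5 = Round(s_4, k_4) = 0xE0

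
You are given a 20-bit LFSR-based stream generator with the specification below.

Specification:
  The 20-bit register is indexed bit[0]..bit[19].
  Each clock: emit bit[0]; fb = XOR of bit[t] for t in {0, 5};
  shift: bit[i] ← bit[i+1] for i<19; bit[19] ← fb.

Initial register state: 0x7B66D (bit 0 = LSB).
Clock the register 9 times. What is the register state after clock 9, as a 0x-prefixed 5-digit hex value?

reg_0 = 0x7B66D
clock 1: out=1, reg = 0x3DB36
clock 2: out=0, reg = 0x9ED9B
clock 3: out=1, reg = 0xCF6CD
clock 4: out=1, reg = 0xE7B66
clock 5: out=0, reg = 0xF3DB3
clock 6: out=1, reg = 0x79ED9
clock 7: out=1, reg = 0xBCF6C
clock 8: out=0, reg = 0xDE7B6
clock 9: out=0, reg = 0xEF3DB

0xEF3DB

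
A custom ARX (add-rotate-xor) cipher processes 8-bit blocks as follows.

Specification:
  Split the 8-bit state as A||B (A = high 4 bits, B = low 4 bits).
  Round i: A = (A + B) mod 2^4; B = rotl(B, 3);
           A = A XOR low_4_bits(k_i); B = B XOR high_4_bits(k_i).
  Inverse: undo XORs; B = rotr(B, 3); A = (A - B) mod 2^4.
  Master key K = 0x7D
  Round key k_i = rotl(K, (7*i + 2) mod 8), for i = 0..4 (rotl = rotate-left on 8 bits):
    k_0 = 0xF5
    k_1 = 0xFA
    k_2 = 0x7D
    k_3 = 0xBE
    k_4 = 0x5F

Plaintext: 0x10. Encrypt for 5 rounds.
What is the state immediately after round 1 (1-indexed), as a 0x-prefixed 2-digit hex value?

0x4F

s_0 = plaintext = 0x10
s_1 = Round(s_0, k_0) = 0x4F
s_2 = Round(s_1, k_1) = 0x90
s_3 = Round(s_2, k_2) = 0x47
s_4 = Round(s_3, k_3) = 0x50
s_5 = Round(s_4, k_4) = 0xA5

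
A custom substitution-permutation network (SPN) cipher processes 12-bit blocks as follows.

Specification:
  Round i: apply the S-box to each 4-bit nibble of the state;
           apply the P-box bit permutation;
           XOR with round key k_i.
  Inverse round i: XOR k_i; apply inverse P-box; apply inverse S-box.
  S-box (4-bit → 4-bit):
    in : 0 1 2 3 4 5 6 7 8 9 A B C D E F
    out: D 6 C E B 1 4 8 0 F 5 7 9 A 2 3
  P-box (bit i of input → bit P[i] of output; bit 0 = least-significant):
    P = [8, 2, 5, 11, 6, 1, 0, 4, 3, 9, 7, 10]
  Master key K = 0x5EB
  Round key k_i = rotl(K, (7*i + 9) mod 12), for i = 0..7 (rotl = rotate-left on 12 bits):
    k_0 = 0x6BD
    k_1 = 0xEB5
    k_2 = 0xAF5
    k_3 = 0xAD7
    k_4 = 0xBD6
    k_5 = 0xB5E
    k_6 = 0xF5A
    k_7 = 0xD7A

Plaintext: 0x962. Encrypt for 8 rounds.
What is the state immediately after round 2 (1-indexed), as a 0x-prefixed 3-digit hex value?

0x7B2

s_0 = plaintext = 0x962
s_1 = Round(s_0, k_0) = 0x814
s_2 = Round(s_1, k_1) = 0x7B2
s_3 = Round(s_2, k_2) = 0x696
s_4 = Round(s_3, k_3) = 0xA24
s_5 = Round(s_4, k_4) = 0x24B
s_6 = Round(s_5, k_5) = 0xEA8
s_7 = Round(s_6, k_6) = 0xD1B
s_8 = Round(s_7, k_7) = 0xA5D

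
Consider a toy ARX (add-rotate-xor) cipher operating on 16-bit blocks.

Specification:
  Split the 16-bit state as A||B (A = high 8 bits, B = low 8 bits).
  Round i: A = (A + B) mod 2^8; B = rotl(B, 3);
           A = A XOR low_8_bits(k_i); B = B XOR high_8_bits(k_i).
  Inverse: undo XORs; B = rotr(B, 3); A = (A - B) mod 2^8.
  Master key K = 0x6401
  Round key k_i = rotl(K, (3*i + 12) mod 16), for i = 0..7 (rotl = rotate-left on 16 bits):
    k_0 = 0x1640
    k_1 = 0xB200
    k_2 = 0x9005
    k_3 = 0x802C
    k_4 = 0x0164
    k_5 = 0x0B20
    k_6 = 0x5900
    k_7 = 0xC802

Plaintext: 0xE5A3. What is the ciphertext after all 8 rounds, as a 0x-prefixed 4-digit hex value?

0x3329

s_0 = plaintext = 0xE5A3
s_1 = Round(s_0, k_0) = 0xC80B
s_2 = Round(s_1, k_1) = 0xD3EA
s_3 = Round(s_2, k_2) = 0xB8C7
s_4 = Round(s_3, k_3) = 0x53BE
s_5 = Round(s_4, k_4) = 0x75F4
s_6 = Round(s_5, k_5) = 0x49AC
s_7 = Round(s_6, k_6) = 0xF53C
s_8 = Round(s_7, k_7) = 0x3329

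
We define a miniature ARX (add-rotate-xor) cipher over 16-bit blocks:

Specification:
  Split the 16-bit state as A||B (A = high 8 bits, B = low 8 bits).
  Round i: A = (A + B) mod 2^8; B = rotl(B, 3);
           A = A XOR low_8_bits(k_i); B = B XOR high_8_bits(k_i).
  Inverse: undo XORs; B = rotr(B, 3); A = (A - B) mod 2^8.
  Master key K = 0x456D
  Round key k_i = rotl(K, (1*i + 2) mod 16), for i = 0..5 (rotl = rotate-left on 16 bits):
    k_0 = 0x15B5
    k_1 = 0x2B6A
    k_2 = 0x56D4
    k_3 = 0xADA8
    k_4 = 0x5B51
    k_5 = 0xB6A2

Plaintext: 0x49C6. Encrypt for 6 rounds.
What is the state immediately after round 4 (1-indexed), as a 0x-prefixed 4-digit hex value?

s_0 = plaintext = 0x49C6
s_1 = Round(s_0, k_0) = 0xBA23
s_2 = Round(s_1, k_1) = 0xB732
s_3 = Round(s_2, k_2) = 0x3DC7
s_4 = Round(s_3, k_3) = 0xAC93
s_5 = Round(s_4, k_4) = 0x6EC7
s_6 = Round(s_5, k_5) = 0x9788

0xAC93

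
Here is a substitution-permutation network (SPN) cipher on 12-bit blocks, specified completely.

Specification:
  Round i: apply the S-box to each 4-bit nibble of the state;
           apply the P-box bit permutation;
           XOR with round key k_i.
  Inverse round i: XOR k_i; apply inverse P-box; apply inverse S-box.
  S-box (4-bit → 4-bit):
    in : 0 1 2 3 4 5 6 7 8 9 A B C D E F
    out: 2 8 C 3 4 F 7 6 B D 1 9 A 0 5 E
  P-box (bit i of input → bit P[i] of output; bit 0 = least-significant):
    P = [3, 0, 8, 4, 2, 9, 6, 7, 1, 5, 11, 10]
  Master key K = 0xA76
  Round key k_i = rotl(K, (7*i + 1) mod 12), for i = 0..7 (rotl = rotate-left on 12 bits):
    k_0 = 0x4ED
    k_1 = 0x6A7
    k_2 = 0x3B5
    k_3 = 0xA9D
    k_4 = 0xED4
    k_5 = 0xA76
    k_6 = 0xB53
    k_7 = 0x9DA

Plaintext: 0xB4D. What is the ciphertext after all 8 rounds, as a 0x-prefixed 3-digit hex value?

s_0 = plaintext = 0xB4D
s_1 = Round(s_0, k_0) = 0x0AF
s_2 = Round(s_1, k_1) = 0x792
s_3 = Round(s_2, k_2) = 0xA41
s_4 = Round(s_3, k_3) = 0xACF
s_5 = Round(s_4, k_4) = 0xD47
s_6 = Round(s_5, k_5) = 0xB37
s_7 = Round(s_6, k_6) = 0xC54
s_8 = Round(s_7, k_7) = 0xE3E

0xE3E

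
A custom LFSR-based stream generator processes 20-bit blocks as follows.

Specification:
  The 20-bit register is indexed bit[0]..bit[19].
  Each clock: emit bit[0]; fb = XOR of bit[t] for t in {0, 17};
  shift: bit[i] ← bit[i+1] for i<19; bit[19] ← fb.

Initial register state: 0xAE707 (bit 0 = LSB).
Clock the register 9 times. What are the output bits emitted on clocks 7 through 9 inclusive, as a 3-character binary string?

001

reg_0 = 0xAE707
clock 1: out=1, reg = 0x57383
clock 2: out=1, reg = 0xAB9C1
clock 3: out=1, reg = 0x55CE0
clock 4: out=0, reg = 0x2AE70
clock 5: out=0, reg = 0x95738
clock 6: out=0, reg = 0x4AB9C
clock 7: out=0, reg = 0x255CE
clock 8: out=0, reg = 0x92AE7
clock 9: out=1, reg = 0xC9573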